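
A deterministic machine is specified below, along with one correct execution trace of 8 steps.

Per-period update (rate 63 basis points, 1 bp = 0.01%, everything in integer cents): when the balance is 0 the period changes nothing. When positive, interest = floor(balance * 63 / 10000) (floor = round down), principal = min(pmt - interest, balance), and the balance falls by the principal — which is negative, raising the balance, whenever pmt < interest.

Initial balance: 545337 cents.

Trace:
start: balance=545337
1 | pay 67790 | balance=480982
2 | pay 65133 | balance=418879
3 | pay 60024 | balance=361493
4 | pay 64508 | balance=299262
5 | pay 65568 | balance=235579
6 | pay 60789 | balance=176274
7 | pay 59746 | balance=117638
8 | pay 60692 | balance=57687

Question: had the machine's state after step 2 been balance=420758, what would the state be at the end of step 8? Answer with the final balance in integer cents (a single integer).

59638

state after step 2 := balance=420758
3 | pay 60024 | balance=363384
4 | pay 64508 | balance=301165
5 | pay 65568 | balance=237494
6 | pay 60789 | balance=178201
7 | pay 59746 | balance=119577
8 | pay 60692 | balance=59638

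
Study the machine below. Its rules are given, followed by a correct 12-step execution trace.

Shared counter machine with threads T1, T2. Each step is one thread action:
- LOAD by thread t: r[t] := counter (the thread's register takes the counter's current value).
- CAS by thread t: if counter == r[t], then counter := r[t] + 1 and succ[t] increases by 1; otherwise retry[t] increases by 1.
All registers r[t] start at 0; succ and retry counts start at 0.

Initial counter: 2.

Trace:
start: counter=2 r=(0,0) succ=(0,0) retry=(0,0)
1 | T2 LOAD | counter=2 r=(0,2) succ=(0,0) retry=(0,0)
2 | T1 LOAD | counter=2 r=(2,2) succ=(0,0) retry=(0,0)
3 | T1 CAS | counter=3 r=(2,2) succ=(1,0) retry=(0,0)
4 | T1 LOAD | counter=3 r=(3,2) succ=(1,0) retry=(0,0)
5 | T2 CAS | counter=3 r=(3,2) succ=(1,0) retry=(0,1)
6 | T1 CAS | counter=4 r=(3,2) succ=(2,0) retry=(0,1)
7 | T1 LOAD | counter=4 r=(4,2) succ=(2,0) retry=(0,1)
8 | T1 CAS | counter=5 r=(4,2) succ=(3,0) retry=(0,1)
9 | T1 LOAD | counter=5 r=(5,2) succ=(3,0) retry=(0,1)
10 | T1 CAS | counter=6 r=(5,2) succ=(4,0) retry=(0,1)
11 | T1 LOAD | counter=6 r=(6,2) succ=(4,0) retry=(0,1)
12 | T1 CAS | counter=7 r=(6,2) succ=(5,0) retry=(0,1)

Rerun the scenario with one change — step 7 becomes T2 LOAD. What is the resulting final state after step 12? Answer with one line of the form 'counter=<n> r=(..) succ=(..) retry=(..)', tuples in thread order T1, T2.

(re-executing from step 7 with the substitution; state before step 7: counter=4 r=(3,2) succ=(2,0) retry=(0,1))
7 | T2 LOAD | counter=4 r=(3,4) succ=(2,0) retry=(0,1)
8 | T1 CAS | counter=4 r=(3,4) succ=(2,0) retry=(1,1)
9 | T1 LOAD | counter=4 r=(4,4) succ=(2,0) retry=(1,1)
10 | T1 CAS | counter=5 r=(4,4) succ=(3,0) retry=(1,1)
11 | T1 LOAD | counter=5 r=(5,4) succ=(3,0) retry=(1,1)
12 | T1 CAS | counter=6 r=(5,4) succ=(4,0) retry=(1,1)

counter=6 r=(5,4) succ=(4,0) retry=(1,1)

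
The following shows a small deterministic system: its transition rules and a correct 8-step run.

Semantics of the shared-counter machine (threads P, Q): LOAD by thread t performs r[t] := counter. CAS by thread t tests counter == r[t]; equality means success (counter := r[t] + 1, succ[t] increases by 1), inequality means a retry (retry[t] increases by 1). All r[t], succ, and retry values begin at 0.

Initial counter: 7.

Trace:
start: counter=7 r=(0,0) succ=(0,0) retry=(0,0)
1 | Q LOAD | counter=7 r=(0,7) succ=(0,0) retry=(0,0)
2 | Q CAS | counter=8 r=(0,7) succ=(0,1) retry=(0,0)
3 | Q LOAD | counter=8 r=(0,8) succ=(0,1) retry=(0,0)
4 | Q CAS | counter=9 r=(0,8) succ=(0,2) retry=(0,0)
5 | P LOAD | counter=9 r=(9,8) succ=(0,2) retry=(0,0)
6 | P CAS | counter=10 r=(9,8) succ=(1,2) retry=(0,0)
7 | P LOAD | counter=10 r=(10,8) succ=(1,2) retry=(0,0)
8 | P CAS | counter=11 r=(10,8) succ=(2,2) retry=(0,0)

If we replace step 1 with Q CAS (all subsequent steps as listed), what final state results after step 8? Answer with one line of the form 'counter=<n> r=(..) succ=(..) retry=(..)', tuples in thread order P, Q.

counter=10 r=(9,7) succ=(2,1) retry=(0,2)

(re-executing from step 1 with the substitution; state before step 1: counter=7 r=(0,0) succ=(0,0) retry=(0,0))
1 | Q CAS | counter=7 r=(0,0) succ=(0,0) retry=(0,1)
2 | Q CAS | counter=7 r=(0,0) succ=(0,0) retry=(0,2)
3 | Q LOAD | counter=7 r=(0,7) succ=(0,0) retry=(0,2)
4 | Q CAS | counter=8 r=(0,7) succ=(0,1) retry=(0,2)
5 | P LOAD | counter=8 r=(8,7) succ=(0,1) retry=(0,2)
6 | P CAS | counter=9 r=(8,7) succ=(1,1) retry=(0,2)
7 | P LOAD | counter=9 r=(9,7) succ=(1,1) retry=(0,2)
8 | P CAS | counter=10 r=(9,7) succ=(2,1) retry=(0,2)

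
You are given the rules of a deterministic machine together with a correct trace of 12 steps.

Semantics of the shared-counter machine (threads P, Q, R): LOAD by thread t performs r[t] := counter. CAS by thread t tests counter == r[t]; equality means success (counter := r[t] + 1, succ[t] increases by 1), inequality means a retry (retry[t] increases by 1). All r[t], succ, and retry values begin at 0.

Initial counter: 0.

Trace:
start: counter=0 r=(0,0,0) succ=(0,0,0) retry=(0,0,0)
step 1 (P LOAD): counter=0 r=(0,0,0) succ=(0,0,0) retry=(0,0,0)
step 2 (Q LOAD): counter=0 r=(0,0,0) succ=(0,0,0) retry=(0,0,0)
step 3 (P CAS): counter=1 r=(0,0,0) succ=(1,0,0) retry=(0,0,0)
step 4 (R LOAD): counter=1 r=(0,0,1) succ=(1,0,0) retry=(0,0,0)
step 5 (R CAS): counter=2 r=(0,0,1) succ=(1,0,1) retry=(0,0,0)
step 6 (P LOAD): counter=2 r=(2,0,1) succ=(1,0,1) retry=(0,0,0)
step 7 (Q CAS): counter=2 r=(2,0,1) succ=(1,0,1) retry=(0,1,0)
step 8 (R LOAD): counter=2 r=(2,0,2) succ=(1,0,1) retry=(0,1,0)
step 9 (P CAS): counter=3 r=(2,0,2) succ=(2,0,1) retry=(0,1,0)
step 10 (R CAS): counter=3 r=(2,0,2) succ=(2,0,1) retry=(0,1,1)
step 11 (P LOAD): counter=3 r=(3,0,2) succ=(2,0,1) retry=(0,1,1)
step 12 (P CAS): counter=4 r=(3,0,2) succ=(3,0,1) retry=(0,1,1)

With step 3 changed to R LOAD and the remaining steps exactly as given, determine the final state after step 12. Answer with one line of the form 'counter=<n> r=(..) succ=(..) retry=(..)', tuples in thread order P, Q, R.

counter=3 r=(2,0,1) succ=(2,0,1) retry=(0,1,1)

(re-executing from step 3 with the substitution; state before step 3: counter=0 r=(0,0,0) succ=(0,0,0) retry=(0,0,0))
step 3 (R LOAD): counter=0 r=(0,0,0) succ=(0,0,0) retry=(0,0,0)
step 4 (R LOAD): counter=0 r=(0,0,0) succ=(0,0,0) retry=(0,0,0)
step 5 (R CAS): counter=1 r=(0,0,0) succ=(0,0,1) retry=(0,0,0)
step 6 (P LOAD): counter=1 r=(1,0,0) succ=(0,0,1) retry=(0,0,0)
step 7 (Q CAS): counter=1 r=(1,0,0) succ=(0,0,1) retry=(0,1,0)
step 8 (R LOAD): counter=1 r=(1,0,1) succ=(0,0,1) retry=(0,1,0)
step 9 (P CAS): counter=2 r=(1,0,1) succ=(1,0,1) retry=(0,1,0)
step 10 (R CAS): counter=2 r=(1,0,1) succ=(1,0,1) retry=(0,1,1)
step 11 (P LOAD): counter=2 r=(2,0,1) succ=(1,0,1) retry=(0,1,1)
step 12 (P CAS): counter=3 r=(2,0,1) succ=(2,0,1) retry=(0,1,1)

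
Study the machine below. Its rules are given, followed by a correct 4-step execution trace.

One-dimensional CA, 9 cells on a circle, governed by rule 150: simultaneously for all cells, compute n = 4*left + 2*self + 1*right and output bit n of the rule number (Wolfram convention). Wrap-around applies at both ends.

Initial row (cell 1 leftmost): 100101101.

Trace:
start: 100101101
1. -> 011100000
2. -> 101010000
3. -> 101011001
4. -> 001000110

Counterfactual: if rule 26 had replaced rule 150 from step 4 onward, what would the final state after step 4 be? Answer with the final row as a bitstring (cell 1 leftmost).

(re-executing step 4 under rule 26; state before step 4: 101011001)
4. -> 000010111

000010111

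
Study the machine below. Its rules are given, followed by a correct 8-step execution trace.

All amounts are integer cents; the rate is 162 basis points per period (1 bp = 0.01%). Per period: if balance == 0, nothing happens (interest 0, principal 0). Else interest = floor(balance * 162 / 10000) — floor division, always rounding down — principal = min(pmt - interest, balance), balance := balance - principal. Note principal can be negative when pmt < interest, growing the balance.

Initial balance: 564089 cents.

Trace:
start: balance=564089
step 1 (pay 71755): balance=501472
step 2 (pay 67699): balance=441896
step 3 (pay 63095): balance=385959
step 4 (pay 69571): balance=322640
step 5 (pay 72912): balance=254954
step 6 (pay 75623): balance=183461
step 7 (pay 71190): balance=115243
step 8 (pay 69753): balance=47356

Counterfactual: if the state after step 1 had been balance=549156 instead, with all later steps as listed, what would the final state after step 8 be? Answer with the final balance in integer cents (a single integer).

100719

state after step 1 := balance=549156
step 2 (pay 67699): balance=490353
step 3 (pay 63095): balance=435201
step 4 (pay 69571): balance=372680
step 5 (pay 72912): balance=305805
step 6 (pay 75623): balance=235136
step 7 (pay 71190): balance=167755
step 8 (pay 69753): balance=100719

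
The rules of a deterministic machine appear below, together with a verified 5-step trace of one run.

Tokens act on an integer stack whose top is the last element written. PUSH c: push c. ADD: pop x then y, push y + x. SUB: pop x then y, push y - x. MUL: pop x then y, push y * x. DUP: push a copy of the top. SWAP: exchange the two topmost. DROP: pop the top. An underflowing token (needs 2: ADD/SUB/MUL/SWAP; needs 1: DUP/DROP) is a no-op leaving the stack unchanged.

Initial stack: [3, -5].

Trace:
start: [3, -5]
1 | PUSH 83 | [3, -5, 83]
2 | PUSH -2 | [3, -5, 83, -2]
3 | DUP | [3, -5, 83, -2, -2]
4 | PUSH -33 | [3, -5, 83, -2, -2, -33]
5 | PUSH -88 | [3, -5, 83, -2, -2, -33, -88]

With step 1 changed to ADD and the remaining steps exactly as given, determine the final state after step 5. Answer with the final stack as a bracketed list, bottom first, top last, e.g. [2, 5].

(re-executing from step 1 with the substitution; state before step 1: [3, -5])
1 | ADD | [-2]
2 | PUSH -2 | [-2, -2]
3 | DUP | [-2, -2, -2]
4 | PUSH -33 | [-2, -2, -2, -33]
5 | PUSH -88 | [-2, -2, -2, -33, -88]

[-2, -2, -2, -33, -88]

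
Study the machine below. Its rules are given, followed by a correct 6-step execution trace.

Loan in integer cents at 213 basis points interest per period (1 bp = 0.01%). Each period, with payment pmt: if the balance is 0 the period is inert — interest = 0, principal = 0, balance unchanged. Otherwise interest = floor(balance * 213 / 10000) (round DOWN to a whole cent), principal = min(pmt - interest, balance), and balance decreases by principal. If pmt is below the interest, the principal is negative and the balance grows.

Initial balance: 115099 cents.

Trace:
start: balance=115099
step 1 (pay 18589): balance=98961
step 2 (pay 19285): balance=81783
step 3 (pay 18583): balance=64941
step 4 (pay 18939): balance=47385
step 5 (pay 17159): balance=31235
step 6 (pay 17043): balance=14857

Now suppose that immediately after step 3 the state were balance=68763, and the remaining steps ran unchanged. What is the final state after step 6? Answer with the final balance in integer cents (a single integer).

18928

state after step 3 := balance=68763
step 4 (pay 18939): balance=51288
step 5 (pay 17159): balance=35221
step 6 (pay 17043): balance=18928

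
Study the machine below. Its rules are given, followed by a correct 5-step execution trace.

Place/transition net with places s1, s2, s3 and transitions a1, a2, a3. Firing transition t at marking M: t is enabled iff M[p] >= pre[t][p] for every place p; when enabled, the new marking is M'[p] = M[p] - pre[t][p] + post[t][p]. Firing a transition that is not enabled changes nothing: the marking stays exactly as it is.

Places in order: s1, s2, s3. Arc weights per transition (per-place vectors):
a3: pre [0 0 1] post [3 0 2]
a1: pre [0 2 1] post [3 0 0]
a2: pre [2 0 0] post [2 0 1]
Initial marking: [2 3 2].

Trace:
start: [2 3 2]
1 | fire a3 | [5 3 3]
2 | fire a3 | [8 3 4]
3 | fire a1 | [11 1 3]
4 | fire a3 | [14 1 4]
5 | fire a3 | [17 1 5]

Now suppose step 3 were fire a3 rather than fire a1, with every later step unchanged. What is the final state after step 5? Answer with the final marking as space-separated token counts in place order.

17 3 7

(re-executing from step 3 with the substitution; state before step 3: [8 3 4])
3 | fire a3 | [11 3 5]
4 | fire a3 | [14 3 6]
5 | fire a3 | [17 3 7]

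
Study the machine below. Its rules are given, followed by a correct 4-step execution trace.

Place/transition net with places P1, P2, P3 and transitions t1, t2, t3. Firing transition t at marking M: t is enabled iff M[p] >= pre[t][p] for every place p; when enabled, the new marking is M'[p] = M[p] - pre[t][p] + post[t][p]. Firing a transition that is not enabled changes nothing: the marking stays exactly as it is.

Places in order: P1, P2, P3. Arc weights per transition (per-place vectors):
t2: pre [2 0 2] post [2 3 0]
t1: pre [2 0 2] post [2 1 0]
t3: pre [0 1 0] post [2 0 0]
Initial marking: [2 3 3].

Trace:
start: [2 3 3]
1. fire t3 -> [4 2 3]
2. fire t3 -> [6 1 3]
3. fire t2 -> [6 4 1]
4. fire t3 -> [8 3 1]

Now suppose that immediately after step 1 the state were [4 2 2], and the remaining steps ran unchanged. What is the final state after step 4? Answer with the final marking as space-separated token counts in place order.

8 3 0

state after step 1 := [4 2 2]
2. fire t3 -> [6 1 2]
3. fire t2 -> [6 4 0]
4. fire t3 -> [8 3 0]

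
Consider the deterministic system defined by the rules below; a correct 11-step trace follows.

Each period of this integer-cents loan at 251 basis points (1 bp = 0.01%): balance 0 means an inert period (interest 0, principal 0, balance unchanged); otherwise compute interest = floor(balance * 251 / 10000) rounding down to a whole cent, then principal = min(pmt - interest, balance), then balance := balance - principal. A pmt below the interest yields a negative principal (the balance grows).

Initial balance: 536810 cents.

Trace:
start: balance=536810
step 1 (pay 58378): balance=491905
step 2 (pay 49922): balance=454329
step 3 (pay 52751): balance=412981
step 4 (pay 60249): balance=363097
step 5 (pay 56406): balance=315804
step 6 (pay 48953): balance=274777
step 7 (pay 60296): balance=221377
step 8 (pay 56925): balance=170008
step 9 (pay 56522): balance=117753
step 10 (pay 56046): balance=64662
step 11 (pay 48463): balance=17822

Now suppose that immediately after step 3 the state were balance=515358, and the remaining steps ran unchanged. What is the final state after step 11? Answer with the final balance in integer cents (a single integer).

142655

state after step 3 := balance=515358
step 4 (pay 60249): balance=468044
step 5 (pay 56406): balance=423385
step 6 (pay 48953): balance=385058
step 7 (pay 60296): balance=334426
step 8 (pay 56925): balance=285895
step 9 (pay 56522): balance=236548
step 10 (pay 56046): balance=186439
step 11 (pay 48463): balance=142655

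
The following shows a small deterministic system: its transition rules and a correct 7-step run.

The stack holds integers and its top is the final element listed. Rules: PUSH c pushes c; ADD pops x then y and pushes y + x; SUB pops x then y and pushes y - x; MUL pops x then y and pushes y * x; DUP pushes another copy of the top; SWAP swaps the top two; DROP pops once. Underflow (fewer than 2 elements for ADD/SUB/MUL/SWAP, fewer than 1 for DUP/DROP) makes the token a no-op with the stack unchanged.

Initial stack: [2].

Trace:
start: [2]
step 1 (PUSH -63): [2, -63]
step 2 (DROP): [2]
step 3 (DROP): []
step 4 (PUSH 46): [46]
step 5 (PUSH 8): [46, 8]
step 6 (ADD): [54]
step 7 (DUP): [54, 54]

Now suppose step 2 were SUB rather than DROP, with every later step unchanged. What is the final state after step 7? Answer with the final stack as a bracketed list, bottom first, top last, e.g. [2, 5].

(re-executing from step 2 with the substitution; state before step 2: [2, -63])
step 2 (SUB): [65]
step 3 (DROP): []
step 4 (PUSH 46): [46]
step 5 (PUSH 8): [46, 8]
step 6 (ADD): [54]
step 7 (DUP): [54, 54]

[54, 54]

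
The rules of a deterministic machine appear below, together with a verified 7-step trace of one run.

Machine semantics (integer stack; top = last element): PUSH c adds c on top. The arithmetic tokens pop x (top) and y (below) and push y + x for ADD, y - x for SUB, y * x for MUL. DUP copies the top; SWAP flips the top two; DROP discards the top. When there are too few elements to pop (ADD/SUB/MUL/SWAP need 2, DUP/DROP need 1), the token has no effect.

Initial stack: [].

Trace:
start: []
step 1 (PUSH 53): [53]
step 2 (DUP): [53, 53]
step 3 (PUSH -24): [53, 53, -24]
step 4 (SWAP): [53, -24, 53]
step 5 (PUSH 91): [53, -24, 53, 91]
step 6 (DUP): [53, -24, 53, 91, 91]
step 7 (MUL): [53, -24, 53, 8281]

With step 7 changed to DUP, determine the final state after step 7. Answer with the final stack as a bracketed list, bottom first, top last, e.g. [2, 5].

(re-executing from step 7 with the substitution; state before step 7: [53, -24, 53, 91, 91])
step 7 (DUP): [53, -24, 53, 91, 91, 91]

[53, -24, 53, 91, 91, 91]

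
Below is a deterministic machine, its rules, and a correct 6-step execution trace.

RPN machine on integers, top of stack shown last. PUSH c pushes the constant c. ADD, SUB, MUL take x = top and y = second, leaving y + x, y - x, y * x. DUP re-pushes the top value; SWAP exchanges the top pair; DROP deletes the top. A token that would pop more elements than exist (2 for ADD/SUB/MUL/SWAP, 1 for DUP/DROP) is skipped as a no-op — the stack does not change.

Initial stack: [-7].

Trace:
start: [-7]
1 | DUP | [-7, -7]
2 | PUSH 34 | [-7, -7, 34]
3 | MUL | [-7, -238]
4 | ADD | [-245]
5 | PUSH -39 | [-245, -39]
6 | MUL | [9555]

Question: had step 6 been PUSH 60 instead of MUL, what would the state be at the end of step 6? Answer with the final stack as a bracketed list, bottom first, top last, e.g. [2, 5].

[-245, -39, 60]

(re-executing from step 6 with the substitution; state before step 6: [-245, -39])
6 | PUSH 60 | [-245, -39, 60]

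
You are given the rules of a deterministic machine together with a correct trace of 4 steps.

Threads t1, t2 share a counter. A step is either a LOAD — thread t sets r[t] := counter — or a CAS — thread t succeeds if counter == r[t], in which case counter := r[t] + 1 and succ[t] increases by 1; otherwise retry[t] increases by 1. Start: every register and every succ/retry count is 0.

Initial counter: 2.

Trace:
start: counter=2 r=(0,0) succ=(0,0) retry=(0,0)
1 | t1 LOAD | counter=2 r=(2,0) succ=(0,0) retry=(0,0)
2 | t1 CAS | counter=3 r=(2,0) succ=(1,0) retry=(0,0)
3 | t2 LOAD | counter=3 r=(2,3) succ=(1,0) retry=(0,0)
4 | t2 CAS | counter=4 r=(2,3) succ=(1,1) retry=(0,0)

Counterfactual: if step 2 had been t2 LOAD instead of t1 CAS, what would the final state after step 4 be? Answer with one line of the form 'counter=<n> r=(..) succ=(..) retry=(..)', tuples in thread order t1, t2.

counter=3 r=(2,2) succ=(0,1) retry=(0,0)

(re-executing from step 2 with the substitution; state before step 2: counter=2 r=(2,0) succ=(0,0) retry=(0,0))
2 | t2 LOAD | counter=2 r=(2,2) succ=(0,0) retry=(0,0)
3 | t2 LOAD | counter=2 r=(2,2) succ=(0,0) retry=(0,0)
4 | t2 CAS | counter=3 r=(2,2) succ=(0,1) retry=(0,0)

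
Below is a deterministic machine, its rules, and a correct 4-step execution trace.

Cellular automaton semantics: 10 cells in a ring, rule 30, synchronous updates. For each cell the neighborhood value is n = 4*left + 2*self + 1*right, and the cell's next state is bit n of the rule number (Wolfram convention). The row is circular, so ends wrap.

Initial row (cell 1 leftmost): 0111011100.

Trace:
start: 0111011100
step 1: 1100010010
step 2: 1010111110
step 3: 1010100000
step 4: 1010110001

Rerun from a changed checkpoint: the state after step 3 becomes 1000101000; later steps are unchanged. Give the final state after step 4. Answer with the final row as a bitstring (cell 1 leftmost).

state after step 3 := 1000101000
step 4: 1101101101

1101101101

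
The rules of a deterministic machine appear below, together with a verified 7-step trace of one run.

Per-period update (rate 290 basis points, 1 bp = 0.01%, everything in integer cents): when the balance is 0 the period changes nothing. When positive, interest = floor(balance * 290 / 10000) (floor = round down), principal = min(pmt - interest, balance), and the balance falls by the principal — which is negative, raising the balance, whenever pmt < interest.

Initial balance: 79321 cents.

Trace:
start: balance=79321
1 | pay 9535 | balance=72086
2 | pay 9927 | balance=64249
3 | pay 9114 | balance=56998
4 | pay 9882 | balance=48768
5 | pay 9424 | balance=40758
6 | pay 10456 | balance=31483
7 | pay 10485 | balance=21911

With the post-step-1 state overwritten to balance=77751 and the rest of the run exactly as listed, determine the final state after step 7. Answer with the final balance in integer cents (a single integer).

state after step 1 := balance=77751
2 | pay 9927 | balance=70078
3 | pay 9114 | balance=62996
4 | pay 9882 | balance=54940
5 | pay 9424 | balance=47109
6 | pay 10456 | balance=38019
7 | pay 10485 | balance=28636

28636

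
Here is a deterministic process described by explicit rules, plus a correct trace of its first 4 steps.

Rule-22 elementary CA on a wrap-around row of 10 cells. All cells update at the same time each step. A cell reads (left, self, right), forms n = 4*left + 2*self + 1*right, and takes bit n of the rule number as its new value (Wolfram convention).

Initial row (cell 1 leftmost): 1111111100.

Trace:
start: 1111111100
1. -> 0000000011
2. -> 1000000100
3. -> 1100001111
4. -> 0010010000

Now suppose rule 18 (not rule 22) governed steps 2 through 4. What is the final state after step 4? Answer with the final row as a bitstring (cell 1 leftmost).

0010010000

(re-executing steps 2..4 under rule 18; state before step 2: 0000000011)
2. -> 1000000100
3. -> 0100001011
4. -> 0010010000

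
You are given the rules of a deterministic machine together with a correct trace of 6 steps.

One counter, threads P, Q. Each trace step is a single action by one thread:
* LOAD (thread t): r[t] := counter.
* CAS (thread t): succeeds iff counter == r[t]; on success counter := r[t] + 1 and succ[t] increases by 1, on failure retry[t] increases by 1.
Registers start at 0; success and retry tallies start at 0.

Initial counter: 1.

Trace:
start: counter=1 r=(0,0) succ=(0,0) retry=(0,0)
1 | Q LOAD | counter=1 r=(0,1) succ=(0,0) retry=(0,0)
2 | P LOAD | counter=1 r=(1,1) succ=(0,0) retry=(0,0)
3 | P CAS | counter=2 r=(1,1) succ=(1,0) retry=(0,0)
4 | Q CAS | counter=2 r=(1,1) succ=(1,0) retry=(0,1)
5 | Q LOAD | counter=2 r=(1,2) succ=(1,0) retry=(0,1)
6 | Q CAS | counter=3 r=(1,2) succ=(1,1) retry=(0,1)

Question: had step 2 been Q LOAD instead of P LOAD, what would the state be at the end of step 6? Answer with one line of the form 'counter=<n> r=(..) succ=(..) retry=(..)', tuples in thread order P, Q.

counter=3 r=(0,2) succ=(0,2) retry=(1,0)

(re-executing from step 2 with the substitution; state before step 2: counter=1 r=(0,1) succ=(0,0) retry=(0,0))
2 | Q LOAD | counter=1 r=(0,1) succ=(0,0) retry=(0,0)
3 | P CAS | counter=1 r=(0,1) succ=(0,0) retry=(1,0)
4 | Q CAS | counter=2 r=(0,1) succ=(0,1) retry=(1,0)
5 | Q LOAD | counter=2 r=(0,2) succ=(0,1) retry=(1,0)
6 | Q CAS | counter=3 r=(0,2) succ=(0,2) retry=(1,0)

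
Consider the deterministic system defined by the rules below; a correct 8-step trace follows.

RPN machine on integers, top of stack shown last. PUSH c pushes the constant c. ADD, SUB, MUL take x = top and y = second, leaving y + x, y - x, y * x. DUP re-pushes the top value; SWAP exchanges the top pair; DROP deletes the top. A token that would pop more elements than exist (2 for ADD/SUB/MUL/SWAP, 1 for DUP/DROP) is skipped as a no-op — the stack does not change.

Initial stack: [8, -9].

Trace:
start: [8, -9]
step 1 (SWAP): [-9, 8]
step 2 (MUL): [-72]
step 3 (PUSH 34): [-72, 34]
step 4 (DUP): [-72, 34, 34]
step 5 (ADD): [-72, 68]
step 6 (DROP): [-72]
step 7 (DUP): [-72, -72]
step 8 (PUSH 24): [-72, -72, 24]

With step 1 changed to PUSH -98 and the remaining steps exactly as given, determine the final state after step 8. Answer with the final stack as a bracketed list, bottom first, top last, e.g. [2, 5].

[8, 882, 882, 24]

(re-executing from step 1 with the substitution; state before step 1: [8, -9])
step 1 (PUSH -98): [8, -9, -98]
step 2 (MUL): [8, 882]
step 3 (PUSH 34): [8, 882, 34]
step 4 (DUP): [8, 882, 34, 34]
step 5 (ADD): [8, 882, 68]
step 6 (DROP): [8, 882]
step 7 (DUP): [8, 882, 882]
step 8 (PUSH 24): [8, 882, 882, 24]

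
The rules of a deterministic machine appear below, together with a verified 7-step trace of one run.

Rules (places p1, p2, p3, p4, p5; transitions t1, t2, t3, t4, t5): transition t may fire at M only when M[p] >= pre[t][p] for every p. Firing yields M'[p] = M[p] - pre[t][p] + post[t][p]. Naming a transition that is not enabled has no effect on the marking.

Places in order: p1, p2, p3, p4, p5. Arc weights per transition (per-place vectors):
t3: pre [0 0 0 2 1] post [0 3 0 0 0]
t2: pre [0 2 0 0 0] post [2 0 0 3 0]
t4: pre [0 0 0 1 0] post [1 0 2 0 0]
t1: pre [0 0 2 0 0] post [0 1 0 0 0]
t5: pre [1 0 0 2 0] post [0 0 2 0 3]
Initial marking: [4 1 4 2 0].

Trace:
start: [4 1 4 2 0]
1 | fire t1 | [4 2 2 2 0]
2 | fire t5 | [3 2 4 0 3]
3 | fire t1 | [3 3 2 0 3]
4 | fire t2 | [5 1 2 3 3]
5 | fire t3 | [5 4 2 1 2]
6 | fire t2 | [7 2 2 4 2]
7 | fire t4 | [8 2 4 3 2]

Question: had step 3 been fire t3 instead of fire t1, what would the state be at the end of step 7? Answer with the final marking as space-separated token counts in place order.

8 1 6 3 2

(re-executing from step 3 with the substitution; state before step 3: [3 2 4 0 3])
3 | fire t3 | [3 2 4 0 3]
4 | fire t2 | [5 0 4 3 3]
5 | fire t3 | [5 3 4 1 2]
6 | fire t2 | [7 1 4 4 2]
7 | fire t4 | [8 1 6 3 2]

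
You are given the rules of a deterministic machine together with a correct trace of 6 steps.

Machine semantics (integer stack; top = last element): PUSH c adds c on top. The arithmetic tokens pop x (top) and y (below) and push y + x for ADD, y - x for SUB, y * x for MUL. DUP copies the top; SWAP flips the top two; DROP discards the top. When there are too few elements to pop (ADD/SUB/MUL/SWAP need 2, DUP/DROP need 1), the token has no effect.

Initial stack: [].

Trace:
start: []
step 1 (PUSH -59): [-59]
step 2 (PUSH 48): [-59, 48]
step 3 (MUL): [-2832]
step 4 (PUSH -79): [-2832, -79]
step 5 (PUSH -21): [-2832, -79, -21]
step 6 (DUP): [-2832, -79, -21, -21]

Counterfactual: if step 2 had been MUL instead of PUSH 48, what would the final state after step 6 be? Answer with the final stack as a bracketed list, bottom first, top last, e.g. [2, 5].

(re-executing from step 2 with the substitution; state before step 2: [-59])
step 2 (MUL): [-59]
step 3 (MUL): [-59]
step 4 (PUSH -79): [-59, -79]
step 5 (PUSH -21): [-59, -79, -21]
step 6 (DUP): [-59, -79, -21, -21]

[-59, -79, -21, -21]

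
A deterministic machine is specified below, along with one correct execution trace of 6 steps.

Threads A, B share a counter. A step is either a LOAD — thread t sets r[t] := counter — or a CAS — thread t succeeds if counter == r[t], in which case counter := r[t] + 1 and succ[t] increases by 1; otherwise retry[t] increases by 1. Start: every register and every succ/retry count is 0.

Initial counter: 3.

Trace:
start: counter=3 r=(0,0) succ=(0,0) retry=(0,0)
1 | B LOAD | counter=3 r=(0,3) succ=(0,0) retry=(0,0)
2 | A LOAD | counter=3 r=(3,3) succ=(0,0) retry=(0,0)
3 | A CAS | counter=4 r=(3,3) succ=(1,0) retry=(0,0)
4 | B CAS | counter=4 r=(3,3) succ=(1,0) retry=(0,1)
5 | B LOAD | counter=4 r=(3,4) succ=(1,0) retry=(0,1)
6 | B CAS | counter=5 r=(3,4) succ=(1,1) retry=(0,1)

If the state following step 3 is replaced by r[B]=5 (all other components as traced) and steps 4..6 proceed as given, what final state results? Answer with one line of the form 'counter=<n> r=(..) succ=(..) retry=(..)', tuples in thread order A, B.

counter=5 r=(3,4) succ=(1,1) retry=(0,1)

state after step 3 := counter=4 r=(3,5) succ=(1,0) retry=(0,0)
4 | B CAS | counter=4 r=(3,5) succ=(1,0) retry=(0,1)
5 | B LOAD | counter=4 r=(3,4) succ=(1,0) retry=(0,1)
6 | B CAS | counter=5 r=(3,4) succ=(1,1) retry=(0,1)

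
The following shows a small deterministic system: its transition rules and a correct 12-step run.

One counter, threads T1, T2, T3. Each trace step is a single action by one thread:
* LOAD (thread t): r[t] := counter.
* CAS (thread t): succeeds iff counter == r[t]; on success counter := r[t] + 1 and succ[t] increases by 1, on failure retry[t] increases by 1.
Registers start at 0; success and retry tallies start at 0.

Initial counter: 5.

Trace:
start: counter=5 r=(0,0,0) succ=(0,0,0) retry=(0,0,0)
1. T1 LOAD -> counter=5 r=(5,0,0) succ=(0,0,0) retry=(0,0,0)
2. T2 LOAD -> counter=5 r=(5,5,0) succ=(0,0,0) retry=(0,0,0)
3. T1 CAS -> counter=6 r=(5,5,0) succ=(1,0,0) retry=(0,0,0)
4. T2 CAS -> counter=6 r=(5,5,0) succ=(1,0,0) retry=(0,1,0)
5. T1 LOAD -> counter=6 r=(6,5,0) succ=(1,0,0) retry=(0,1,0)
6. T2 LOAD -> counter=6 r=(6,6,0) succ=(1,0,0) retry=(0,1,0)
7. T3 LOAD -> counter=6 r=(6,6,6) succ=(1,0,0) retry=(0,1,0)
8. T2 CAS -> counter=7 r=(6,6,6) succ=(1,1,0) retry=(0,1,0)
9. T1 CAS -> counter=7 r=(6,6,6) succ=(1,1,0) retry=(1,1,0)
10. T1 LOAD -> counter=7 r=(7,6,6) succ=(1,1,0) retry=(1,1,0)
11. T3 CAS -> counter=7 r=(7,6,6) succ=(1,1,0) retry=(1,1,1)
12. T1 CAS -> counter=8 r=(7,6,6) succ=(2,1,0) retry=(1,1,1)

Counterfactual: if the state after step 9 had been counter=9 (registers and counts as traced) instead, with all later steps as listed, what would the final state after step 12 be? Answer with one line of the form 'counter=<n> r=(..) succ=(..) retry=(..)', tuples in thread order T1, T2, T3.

state after step 9 := counter=9 r=(6,6,6) succ=(1,1,0) retry=(1,1,0)
10. T1 LOAD -> counter=9 r=(9,6,6) succ=(1,1,0) retry=(1,1,0)
11. T3 CAS -> counter=9 r=(9,6,6) succ=(1,1,0) retry=(1,1,1)
12. T1 CAS -> counter=10 r=(9,6,6) succ=(2,1,0) retry=(1,1,1)

counter=10 r=(9,6,6) succ=(2,1,0) retry=(1,1,1)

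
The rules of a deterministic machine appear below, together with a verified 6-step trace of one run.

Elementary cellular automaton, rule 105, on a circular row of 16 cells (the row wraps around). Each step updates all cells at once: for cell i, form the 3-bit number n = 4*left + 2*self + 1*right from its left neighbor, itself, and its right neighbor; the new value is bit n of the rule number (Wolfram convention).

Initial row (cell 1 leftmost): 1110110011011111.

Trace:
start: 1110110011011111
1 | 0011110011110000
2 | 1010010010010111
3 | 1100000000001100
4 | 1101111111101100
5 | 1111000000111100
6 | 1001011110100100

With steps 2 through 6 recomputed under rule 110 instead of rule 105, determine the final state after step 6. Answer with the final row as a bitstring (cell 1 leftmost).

(re-executing steps 2..6 under rule 110; state before step 2: 0011110011110000)
2 | 0110010110010000
3 | 1110111110110000
4 | 1011100011110001
5 | 1110100110010011
6 | 0011101110110110

0011101110110110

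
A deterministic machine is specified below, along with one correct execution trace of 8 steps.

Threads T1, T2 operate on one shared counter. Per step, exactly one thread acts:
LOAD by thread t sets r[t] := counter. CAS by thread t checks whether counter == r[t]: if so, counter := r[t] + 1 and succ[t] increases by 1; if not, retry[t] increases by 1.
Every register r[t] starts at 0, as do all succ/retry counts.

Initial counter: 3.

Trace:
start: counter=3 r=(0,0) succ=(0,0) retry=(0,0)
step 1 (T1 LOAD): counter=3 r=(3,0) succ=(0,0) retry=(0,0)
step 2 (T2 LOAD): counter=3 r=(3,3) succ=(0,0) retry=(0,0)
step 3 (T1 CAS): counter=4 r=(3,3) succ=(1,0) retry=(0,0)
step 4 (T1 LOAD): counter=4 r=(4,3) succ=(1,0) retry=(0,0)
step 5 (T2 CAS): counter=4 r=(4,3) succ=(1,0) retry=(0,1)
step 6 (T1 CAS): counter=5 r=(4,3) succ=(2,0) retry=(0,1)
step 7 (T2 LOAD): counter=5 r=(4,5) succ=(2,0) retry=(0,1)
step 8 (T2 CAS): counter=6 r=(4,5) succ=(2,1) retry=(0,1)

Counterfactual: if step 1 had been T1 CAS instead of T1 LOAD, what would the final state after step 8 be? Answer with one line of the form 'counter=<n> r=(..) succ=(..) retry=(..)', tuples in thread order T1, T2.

(re-executing from step 1 with the substitution; state before step 1: counter=3 r=(0,0) succ=(0,0) retry=(0,0))
step 1 (T1 CAS): counter=3 r=(0,0) succ=(0,0) retry=(1,0)
step 2 (T2 LOAD): counter=3 r=(0,3) succ=(0,0) retry=(1,0)
step 3 (T1 CAS): counter=3 r=(0,3) succ=(0,0) retry=(2,0)
step 4 (T1 LOAD): counter=3 r=(3,3) succ=(0,0) retry=(2,0)
step 5 (T2 CAS): counter=4 r=(3,3) succ=(0,1) retry=(2,0)
step 6 (T1 CAS): counter=4 r=(3,3) succ=(0,1) retry=(3,0)
step 7 (T2 LOAD): counter=4 r=(3,4) succ=(0,1) retry=(3,0)
step 8 (T2 CAS): counter=5 r=(3,4) succ=(0,2) retry=(3,0)

counter=5 r=(3,4) succ=(0,2) retry=(3,0)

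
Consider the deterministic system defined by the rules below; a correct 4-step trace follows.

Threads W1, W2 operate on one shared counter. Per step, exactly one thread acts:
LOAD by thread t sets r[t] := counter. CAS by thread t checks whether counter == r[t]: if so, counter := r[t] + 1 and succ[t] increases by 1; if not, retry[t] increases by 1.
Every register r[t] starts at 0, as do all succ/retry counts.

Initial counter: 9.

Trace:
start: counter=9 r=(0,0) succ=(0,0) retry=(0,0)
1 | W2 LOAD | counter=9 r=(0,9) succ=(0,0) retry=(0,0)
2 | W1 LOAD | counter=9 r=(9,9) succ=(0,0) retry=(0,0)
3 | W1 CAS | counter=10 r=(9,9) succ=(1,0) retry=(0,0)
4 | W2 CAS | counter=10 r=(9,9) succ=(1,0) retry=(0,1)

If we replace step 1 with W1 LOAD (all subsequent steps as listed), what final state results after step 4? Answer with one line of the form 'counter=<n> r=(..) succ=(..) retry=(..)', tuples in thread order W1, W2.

(re-executing from step 1 with the substitution; state before step 1: counter=9 r=(0,0) succ=(0,0) retry=(0,0))
1 | W1 LOAD | counter=9 r=(9,0) succ=(0,0) retry=(0,0)
2 | W1 LOAD | counter=9 r=(9,0) succ=(0,0) retry=(0,0)
3 | W1 CAS | counter=10 r=(9,0) succ=(1,0) retry=(0,0)
4 | W2 CAS | counter=10 r=(9,0) succ=(1,0) retry=(0,1)

counter=10 r=(9,0) succ=(1,0) retry=(0,1)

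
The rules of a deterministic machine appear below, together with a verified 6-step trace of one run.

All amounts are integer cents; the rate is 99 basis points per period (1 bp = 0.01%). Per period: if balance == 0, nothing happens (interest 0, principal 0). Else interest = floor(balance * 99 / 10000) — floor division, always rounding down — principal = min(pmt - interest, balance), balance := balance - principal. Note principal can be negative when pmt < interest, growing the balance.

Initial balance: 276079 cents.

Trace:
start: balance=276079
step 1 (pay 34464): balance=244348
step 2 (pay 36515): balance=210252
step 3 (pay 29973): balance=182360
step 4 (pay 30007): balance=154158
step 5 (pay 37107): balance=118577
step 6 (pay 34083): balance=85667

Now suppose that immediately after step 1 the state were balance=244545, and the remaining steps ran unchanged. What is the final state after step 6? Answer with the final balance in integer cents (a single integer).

85873

state after step 1 := balance=244545
step 2 (pay 36515): balance=210450
step 3 (pay 29973): balance=182560
step 4 (pay 30007): balance=154360
step 5 (pay 37107): balance=118781
step 6 (pay 34083): balance=85873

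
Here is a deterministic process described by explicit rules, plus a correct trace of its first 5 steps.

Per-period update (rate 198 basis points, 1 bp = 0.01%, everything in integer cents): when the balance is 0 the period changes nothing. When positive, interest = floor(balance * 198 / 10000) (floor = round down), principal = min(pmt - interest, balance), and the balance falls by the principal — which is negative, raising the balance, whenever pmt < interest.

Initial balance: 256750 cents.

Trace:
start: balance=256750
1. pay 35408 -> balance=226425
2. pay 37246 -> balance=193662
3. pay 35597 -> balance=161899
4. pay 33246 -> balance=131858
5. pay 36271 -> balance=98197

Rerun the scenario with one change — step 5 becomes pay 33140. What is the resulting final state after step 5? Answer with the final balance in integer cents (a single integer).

101328

(re-executing from step 5 with the substitution; state before step 5: balance=131858)
5. pay 33140 -> balance=101328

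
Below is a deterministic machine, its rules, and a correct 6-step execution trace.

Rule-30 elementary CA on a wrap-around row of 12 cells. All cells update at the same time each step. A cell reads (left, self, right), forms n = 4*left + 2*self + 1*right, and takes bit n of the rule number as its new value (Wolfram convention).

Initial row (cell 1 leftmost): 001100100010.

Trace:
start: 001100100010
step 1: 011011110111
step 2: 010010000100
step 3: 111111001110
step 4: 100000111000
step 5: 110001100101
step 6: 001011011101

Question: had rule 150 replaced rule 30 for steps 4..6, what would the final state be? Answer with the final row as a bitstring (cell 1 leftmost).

(re-executing steps 4..6 under rule 150; state before step 4: 111111001110)
step 4: 011110110100
step 5: 101100000110
step 6: 100010001000

100010001000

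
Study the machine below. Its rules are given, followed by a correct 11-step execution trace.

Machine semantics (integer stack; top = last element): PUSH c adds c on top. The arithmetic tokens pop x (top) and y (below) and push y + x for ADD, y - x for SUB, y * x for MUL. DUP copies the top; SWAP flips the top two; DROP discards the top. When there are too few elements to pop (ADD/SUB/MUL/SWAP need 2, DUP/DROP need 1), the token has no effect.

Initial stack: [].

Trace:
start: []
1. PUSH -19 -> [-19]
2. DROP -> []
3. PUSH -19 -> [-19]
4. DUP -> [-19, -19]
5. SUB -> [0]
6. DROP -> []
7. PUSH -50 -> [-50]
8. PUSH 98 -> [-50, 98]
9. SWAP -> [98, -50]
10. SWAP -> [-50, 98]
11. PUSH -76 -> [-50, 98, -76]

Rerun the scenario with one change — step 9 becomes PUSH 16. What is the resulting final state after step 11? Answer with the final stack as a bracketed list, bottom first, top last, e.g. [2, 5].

(re-executing from step 9 with the substitution; state before step 9: [-50, 98])
9. PUSH 16 -> [-50, 98, 16]
10. SWAP -> [-50, 16, 98]
11. PUSH -76 -> [-50, 16, 98, -76]

[-50, 16, 98, -76]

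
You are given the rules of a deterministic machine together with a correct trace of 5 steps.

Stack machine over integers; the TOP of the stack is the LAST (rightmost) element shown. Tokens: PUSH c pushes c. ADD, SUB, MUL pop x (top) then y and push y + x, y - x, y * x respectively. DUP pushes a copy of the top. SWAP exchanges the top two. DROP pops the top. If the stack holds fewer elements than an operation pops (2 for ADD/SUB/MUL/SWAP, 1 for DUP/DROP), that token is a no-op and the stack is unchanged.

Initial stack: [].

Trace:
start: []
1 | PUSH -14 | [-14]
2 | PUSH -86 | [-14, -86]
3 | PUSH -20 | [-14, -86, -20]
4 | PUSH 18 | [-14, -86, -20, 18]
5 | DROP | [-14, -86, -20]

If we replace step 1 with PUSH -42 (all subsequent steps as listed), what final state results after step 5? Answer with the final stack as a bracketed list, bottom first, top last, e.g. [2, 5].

(re-executing from step 1 with the substitution; state before step 1: [])
1 | PUSH -42 | [-42]
2 | PUSH -86 | [-42, -86]
3 | PUSH -20 | [-42, -86, -20]
4 | PUSH 18 | [-42, -86, -20, 18]
5 | DROP | [-42, -86, -20]

[-42, -86, -20]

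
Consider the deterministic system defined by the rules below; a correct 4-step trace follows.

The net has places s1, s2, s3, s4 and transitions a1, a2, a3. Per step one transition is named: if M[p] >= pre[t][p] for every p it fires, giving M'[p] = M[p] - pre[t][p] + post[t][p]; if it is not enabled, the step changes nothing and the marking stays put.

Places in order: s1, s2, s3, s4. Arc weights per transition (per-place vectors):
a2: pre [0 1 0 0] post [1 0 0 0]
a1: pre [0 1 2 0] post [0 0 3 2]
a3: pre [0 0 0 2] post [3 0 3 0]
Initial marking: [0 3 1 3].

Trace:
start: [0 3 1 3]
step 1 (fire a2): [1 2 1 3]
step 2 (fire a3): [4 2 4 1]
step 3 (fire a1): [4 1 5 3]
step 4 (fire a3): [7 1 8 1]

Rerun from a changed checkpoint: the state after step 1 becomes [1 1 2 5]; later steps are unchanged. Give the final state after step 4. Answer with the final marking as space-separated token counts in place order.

7 0 9 3

state after step 1 := [1 1 2 5]
step 2 (fire a3): [4 1 5 3]
step 3 (fire a1): [4 0 6 5]
step 4 (fire a3): [7 0 9 3]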